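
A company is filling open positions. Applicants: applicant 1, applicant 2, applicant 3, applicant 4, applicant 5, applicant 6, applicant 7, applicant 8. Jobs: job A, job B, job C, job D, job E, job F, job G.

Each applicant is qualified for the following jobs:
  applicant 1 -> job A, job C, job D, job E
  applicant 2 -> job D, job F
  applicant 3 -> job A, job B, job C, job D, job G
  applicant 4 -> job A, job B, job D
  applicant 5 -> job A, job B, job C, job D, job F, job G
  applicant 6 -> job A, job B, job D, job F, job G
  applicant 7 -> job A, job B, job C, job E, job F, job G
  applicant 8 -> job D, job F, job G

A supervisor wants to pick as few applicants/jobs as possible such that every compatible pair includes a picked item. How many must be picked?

7

A maximum matching has 7 edges (e.g. applicant 1–job E, applicant 2–job D, applicant 3–job C, applicant 4–job A, applicant 5–job G, applicant 6–job B, applicant 7–job F).
By König's theorem the minimum vertex cover has the same size. One such cover is {job A, job B, job C, job D, job E, job F, job G}.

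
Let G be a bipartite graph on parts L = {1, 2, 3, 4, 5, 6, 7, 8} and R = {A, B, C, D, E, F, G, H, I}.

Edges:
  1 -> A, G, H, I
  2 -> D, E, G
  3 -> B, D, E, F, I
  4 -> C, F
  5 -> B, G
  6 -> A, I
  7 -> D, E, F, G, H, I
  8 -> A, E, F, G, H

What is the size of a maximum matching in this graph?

8

A valid assignment of size 8: 1–I, 2–D, 3–F, 4–C, 5–B, 6–A, 7–E, 8–G.
This saturates every left vertex, so 8 is the maximum.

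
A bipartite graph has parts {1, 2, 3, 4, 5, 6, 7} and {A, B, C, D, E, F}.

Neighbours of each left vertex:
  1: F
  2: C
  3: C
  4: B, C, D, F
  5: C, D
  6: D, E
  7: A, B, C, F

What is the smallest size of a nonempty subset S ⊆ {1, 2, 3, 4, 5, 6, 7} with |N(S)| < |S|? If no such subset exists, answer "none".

2

Take S = {2, 3}. Its neighbourhood is {C}, so |N(S)| = 1 < |S| = 2.
No single vertex violates Hall's condition since each has at least one neighbour, so 2 is the minimum.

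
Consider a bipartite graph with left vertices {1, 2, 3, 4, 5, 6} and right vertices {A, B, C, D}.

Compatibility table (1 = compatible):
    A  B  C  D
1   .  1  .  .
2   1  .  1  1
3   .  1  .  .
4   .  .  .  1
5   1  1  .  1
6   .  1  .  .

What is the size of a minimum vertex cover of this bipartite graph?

The 4 edges 1–B, 2–C, 4–D, 5–A form a matching, so any vertex cover needs at least 4 vertices (one per matched edge).
Conversely {2, 4, 5, B} meets every edge and has exactly 4 vertices, so 4 is optimal.

4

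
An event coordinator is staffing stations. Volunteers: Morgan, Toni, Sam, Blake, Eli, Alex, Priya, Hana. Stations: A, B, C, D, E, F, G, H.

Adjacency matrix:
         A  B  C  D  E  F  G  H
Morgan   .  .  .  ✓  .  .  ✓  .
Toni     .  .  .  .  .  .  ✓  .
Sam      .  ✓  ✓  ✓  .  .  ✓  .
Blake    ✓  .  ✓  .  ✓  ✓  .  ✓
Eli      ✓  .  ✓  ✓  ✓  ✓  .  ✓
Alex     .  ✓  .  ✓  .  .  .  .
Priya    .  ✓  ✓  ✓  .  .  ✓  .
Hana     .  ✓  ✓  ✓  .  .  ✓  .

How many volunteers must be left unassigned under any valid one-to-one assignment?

One maximum matching: Morgan-D, Toni-G, Sam-C, Blake-E, Eli-A, Alex-B.
The set {Morgan, Toni, Sam, Alex, Priya, Hana} has only 4 neighbours ({B, C, D, G}), so by Hall's theorem at most 6 of the 8 volunteers can be matched.
That matches 6 of the 8, leaving 2 unmatched; no matching can do better.

2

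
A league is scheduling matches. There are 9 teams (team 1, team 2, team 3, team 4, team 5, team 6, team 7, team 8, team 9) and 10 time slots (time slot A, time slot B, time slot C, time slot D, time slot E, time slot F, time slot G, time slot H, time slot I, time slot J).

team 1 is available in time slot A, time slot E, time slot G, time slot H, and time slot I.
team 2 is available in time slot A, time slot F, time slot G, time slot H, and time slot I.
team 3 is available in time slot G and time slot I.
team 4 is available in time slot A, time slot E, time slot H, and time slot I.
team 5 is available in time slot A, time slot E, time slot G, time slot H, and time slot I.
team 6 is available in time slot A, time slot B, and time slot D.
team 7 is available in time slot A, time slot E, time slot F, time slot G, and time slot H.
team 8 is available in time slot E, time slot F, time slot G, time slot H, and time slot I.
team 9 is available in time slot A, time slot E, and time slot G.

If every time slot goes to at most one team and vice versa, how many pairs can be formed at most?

A valid assignment of size 7: team 1→time slot H, team 2→time slot F, team 3→time slot I, team 4→time slot A, team 5→time slot G, team 6→time slot D, team 7→time slot E.
The set {team 1, team 2, team 3, team 4, team 5, team 7, team 8, team 9} has only 6 neighbours ({time slot A, time slot E, time slot F, time slot G, time slot H, time slot I}), so by Hall's theorem at most 7 of the 9 teams can be matched.

7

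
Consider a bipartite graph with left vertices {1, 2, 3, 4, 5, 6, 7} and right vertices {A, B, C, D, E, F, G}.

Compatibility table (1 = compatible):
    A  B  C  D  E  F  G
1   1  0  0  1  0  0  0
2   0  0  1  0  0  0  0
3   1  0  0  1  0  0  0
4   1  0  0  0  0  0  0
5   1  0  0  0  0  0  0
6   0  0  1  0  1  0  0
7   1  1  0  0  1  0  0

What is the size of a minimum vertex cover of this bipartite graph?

5

{2, 6, 7, A, D} is a vertex cover of size 5: every edge has an endpoint in this set.
No smaller cover exists because 1–A, 2–C, 3–D, 6–E, 7–B is a matching of size 5, and a cover must include an endpoint of each of these disjoint edges (König's theorem).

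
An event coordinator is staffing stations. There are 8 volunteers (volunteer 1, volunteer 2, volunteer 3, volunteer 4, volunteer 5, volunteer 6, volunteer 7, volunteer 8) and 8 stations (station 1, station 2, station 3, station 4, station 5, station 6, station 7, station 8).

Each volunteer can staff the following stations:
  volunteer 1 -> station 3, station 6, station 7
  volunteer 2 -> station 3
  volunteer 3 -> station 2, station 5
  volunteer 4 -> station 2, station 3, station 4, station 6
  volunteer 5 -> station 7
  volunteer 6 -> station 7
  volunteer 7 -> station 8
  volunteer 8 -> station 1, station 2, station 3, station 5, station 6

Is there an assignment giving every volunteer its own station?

The set {volunteer 5, volunteer 6} has only 1 neighbour ({station 7}), so by Hall's theorem at most 7 of the 8 volunteers can be matched.
Hence no matching covers every volunteer.

No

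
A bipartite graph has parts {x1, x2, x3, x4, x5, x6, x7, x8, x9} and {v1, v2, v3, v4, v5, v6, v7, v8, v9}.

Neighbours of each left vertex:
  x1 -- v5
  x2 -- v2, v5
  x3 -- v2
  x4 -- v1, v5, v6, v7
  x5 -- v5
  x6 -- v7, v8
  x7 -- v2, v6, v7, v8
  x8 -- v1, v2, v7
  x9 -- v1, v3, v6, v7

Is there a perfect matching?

No

The set {x1, x2, x3, x5} has only 2 neighbours ({v2, v5}), so by Hall's theorem at most 7 of the 9 left vertices can be matched.
Hence no matching covers every left vertex.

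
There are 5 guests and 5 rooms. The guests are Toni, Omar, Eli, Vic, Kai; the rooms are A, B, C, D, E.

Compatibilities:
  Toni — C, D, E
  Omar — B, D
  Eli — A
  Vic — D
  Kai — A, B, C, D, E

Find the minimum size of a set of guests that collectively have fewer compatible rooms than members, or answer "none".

none

A matching saturating every guest exists, for instance Toni→C, Omar→B, Eli→A, Vic→D, Kai→E.
By Hall's marriage theorem, this means |N(S)| ≥ |S| for every subset S, so no violating subset exists.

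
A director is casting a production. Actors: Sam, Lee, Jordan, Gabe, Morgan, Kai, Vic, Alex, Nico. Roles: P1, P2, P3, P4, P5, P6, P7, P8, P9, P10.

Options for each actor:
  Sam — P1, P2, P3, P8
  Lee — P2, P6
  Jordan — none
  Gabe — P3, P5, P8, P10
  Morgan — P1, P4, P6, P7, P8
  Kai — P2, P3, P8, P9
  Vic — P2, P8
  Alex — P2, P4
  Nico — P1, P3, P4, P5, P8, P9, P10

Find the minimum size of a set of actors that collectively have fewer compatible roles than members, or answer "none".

Take S = {Jordan}. Its neighbourhood is {}, so |N(S)| = 0 < |S| = 1.

1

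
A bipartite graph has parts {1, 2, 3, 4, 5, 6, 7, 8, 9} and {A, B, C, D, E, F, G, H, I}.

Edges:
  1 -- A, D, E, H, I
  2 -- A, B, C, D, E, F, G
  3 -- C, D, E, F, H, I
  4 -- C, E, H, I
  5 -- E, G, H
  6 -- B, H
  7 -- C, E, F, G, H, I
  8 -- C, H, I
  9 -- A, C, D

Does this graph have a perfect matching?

A valid assignment of size 9: 1-A, 2-G, 3-D, 4-I, 5-E, 6-B, 7-F, 8-H, 9-C.
All 9 left vertices are covered.

Yes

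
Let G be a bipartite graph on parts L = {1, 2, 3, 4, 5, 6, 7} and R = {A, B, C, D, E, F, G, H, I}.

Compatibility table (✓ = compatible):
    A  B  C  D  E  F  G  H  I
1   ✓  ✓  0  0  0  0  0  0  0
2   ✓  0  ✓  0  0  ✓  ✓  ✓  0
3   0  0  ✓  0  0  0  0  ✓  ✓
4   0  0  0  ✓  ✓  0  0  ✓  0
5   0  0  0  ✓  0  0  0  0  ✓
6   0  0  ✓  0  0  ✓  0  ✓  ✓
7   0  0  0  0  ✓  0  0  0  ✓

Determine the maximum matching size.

7

For example, pair 1-B, 2-G, 3-C, 4-D, 5-I, 6-F, 7-E.
This saturates every left vertex, so 7 is the maximum.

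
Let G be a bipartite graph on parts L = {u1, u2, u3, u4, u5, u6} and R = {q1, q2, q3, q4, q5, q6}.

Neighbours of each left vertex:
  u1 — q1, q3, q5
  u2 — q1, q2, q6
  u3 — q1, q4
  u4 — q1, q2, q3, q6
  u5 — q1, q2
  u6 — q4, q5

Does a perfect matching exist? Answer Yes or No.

A valid assignment of size 6: u1-q3, u2-q2, u3-q4, u4-q6, u5-q1, u6-q5.
All 6 left vertices are covered.

Yes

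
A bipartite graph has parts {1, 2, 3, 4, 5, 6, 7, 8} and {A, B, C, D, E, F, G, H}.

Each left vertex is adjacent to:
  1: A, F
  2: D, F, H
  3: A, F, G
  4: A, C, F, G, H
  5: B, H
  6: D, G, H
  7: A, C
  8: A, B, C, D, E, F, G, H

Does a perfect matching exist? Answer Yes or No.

For example, pair 1–A, 2–D, 3–F, 4–H, 5–B, 6–G, 7–C, 8–E.
Every left vertex is matched, so this is a perfect matching.

Yes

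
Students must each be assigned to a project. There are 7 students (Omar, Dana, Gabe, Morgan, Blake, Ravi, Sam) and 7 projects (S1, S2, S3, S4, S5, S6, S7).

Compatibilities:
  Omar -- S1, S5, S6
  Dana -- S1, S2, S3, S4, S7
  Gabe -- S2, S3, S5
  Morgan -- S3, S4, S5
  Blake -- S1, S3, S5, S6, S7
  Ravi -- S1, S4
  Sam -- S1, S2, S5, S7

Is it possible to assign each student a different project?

Yes

One maximum matching: Omar–S6, Dana–S7, Gabe–S3, Morgan–S4, Blake–S5, Ravi–S1, Sam–S2.
Every student is matched, so this is a perfect matching.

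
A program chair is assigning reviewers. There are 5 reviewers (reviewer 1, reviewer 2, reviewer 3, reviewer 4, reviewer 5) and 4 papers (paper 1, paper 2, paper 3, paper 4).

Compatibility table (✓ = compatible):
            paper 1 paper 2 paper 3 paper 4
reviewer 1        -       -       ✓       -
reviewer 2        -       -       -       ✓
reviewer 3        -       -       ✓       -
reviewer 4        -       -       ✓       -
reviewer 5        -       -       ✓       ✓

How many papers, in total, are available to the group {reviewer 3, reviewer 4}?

1

The union of neighbours of {reviewer 3, reviewer 4} is {paper 3}, which has 1 element.
Since |N(S)| = 1 < |S| = 2, Hall's condition fails for this subset.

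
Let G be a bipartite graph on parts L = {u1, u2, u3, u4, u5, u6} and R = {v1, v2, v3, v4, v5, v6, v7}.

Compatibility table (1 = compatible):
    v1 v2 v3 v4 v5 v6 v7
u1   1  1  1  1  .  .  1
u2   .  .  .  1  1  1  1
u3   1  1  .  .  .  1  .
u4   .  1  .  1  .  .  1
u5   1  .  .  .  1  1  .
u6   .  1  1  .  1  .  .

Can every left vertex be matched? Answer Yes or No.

One maximum matching: u1-v3, u2-v6, u3-v1, u4-v7, u5-v5, u6-v2.
All 6 left vertices are covered.

Yes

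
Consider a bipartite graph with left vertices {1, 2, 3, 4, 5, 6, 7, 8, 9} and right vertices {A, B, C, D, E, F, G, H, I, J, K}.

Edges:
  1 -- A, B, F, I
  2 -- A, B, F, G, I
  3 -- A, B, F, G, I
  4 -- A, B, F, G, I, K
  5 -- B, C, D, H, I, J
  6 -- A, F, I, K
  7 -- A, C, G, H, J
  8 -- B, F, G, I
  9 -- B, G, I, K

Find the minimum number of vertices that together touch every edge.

{5, 7, A, B, F, G, I, K} is a vertex cover of size 8: every edge has an endpoint in this set.
No smaller cover exists because 1–I, 2–A, 3–G, 4–K, 5–H, 6–F, 7–J, 8–B is a matching of size 8, and a cover must include an endpoint of each of these disjoint edges (König's theorem).

8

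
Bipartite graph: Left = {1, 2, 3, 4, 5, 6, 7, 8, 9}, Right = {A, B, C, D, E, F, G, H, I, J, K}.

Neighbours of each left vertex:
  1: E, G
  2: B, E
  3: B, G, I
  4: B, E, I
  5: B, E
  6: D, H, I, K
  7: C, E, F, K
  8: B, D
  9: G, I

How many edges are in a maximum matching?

7

One maximum matching: 1→G, 2→E, 3→I, 4→B, 6→K, 7→C, 8→D.
The set {1, 2, 3, 4, 5, 9} has only 4 neighbours ({B, E, G, I}), so by Hall's theorem at most 7 of the 9 left vertices can be matched.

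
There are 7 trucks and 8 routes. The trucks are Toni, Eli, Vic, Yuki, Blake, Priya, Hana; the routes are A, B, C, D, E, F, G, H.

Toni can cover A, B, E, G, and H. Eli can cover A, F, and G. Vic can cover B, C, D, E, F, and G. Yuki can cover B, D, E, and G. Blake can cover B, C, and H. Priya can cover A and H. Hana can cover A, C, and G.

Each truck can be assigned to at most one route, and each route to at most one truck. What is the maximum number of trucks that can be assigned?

For example, pair Toni-A, Eli-F, Vic-G, Yuki-E, Blake-B, Priya-H, Hana-C.
This saturates every truck, so 7 is the maximum.

7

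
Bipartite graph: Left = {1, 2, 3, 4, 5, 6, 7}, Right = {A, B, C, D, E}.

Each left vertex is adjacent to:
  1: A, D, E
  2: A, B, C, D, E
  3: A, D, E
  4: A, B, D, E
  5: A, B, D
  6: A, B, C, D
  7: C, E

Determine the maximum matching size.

For example, pair 1-A, 2-C, 3-D, 4-E, 5-B.
The set {1, 2, 3, 4, 5, 6, 7} has only 5 neighbours ({A, B, C, D, E}), so by Hall's theorem at most 5 of the 7 left vertices can be matched.

5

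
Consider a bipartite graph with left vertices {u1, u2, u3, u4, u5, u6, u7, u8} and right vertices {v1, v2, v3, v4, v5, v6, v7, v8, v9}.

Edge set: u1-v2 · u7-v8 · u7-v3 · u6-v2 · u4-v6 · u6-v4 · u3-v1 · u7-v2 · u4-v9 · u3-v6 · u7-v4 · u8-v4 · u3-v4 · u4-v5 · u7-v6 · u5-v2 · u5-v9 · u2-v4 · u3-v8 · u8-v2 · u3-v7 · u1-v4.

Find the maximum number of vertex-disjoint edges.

6

One maximum matching: u1-v2, u2-v4, u3-v1, u4-v6, u5-v9, u7-v3.
The set {u1, u2, u6, u8} has only 2 neighbours ({v2, v4}), so by Hall's theorem at most 6 of the 8 left vertices can be matched.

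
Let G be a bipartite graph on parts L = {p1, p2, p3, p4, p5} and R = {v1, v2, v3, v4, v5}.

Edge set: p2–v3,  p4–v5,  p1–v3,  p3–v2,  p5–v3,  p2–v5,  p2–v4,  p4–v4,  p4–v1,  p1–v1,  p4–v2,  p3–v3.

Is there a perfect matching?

Yes

A valid assignment of size 5: p1–v1, p2–v5, p3–v2, p4–v4, p5–v3.
All 5 left vertices are covered.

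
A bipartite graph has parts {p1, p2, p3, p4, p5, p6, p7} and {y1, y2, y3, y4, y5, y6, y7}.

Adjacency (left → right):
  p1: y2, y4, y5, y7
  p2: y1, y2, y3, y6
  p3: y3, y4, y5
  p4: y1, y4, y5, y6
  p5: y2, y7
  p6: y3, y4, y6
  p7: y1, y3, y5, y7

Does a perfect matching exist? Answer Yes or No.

Yes

For example, pair p1–y2, p2–y6, p3–y5, p4–y1, p5–y7, p6–y4, p7–y3.
Every left vertex is matched, so this is a perfect matching.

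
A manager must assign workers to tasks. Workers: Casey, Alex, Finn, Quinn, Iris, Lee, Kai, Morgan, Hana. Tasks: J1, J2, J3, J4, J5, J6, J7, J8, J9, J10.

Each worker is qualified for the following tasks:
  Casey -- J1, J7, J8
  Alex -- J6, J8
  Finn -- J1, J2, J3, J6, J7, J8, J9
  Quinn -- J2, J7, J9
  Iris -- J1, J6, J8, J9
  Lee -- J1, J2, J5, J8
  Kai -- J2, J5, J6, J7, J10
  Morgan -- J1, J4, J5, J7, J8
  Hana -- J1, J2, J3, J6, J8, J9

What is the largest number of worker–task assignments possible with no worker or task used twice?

9

A valid assignment of size 9: Casey-J7, Alex-J8, Finn-J3, Quinn-J2, Iris-J9, Lee-J5, Kai-J10, Morgan-J1, Hana-J6.
All 9 workers are matched, so no larger matching exists.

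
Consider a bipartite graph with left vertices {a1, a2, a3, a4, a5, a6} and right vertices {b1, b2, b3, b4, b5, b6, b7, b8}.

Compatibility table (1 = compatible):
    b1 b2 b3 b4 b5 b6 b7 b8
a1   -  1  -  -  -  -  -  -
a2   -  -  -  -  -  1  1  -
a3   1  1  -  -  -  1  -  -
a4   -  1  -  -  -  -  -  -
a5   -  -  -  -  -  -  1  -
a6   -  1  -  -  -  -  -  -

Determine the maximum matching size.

A valid assignment of size 4: a1-b2, a2-b6, a3-b1, a5-b7.
The set {a1, a4, a6} has only 1 neighbour ({b2}), so by Hall's theorem at most 4 of the 6 left vertices can be matched.

4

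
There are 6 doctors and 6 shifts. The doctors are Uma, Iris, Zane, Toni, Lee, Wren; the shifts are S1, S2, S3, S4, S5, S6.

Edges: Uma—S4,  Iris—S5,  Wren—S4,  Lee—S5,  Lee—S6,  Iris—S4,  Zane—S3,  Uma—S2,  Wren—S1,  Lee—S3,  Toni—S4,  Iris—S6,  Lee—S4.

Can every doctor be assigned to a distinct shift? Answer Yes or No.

For example, pair Uma-S2, Iris-S5, Zane-S3, Toni-S4, Lee-S6, Wren-S1.
Every doctor is matched, so this is a perfect matching.

Yes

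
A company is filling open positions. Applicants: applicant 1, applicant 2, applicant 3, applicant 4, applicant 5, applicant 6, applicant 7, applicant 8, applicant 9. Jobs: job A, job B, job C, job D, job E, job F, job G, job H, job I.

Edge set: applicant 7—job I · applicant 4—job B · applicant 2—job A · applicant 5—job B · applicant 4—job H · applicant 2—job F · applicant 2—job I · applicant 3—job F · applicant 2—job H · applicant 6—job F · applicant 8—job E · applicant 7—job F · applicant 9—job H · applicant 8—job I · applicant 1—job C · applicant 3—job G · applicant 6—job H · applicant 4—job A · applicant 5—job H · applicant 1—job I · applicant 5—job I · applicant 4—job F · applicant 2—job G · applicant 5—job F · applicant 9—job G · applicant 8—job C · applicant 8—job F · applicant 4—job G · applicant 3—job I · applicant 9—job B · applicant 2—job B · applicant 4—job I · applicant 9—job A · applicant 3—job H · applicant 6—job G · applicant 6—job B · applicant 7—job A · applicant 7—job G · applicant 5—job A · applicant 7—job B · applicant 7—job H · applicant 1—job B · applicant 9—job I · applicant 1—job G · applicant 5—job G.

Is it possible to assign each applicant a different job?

The set {applicant 2, applicant 3, applicant 4, applicant 5, applicant 6, applicant 7, applicant 9} has only 6 neighbours ({job A, job B, job F, job G, job H, job I}), so by Hall's theorem at most 8 of the 9 applicants can be matched.
Hence no matching covers every applicant.

No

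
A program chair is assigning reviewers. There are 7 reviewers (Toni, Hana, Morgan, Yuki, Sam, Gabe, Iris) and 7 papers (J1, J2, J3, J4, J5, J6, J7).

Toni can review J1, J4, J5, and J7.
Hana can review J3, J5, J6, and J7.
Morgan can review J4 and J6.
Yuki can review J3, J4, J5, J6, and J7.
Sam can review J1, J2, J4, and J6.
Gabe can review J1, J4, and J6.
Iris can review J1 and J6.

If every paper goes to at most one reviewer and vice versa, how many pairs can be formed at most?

A valid assignment of size 7: Toni–J5, Hana–J3, Morgan–J4, Yuki–J7, Sam–J2, Gabe–J1, Iris–J6.
This saturates every reviewer, so 7 is the maximum.

7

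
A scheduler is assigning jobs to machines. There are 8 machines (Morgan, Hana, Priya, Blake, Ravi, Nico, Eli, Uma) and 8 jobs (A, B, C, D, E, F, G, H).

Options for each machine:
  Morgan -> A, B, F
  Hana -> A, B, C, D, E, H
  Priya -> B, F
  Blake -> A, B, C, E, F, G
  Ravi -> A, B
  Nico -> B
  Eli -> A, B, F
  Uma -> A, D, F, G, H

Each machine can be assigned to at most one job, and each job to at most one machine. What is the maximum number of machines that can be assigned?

A valid assignment of size 6: Morgan→A, Hana→H, Priya→F, Blake→E, Ravi→B, Uma→G.
The set {Morgan, Priya, Ravi, Nico, Eli} has only 3 neighbours ({A, B, F}), so by Hall's theorem at most 6 of the 8 machines can be matched.

6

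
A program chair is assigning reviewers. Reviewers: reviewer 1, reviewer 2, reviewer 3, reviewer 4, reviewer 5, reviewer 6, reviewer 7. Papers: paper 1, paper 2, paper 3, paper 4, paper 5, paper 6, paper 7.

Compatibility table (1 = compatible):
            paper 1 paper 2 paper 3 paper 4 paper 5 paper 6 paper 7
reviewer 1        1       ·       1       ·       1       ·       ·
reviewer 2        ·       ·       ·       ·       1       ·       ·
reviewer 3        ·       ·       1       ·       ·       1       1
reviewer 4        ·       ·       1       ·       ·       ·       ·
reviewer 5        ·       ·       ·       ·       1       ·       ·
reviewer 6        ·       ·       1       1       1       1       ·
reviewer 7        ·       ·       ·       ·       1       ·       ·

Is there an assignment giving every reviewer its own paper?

The set {reviewer 2, reviewer 5, reviewer 7} has only 1 neighbour ({paper 5}), so by Hall's theorem at most 5 of the 7 reviewers can be matched.
Hence no matching covers every reviewer.

No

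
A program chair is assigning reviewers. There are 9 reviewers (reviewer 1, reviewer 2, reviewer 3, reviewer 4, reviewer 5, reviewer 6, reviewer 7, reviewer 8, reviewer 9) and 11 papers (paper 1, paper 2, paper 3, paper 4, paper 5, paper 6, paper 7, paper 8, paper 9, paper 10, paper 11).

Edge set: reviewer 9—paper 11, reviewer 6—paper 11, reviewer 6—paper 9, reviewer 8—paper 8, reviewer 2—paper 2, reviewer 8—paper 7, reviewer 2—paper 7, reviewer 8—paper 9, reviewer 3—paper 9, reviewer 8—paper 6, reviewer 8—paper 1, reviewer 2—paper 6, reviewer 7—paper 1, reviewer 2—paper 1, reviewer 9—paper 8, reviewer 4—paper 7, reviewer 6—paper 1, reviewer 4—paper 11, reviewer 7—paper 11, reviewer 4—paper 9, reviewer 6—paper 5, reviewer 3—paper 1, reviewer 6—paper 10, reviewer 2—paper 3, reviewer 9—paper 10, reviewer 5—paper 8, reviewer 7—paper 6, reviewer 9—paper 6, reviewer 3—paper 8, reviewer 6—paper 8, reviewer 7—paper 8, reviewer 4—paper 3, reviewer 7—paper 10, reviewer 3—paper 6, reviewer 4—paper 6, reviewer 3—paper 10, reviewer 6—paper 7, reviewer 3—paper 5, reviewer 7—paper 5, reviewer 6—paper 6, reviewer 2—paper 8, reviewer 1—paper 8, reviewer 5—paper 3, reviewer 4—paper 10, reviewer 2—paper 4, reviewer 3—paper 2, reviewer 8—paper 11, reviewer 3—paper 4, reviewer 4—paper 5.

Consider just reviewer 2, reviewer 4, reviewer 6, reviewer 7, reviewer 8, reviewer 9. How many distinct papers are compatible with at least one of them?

The union of neighbours of {reviewer 2, reviewer 4, reviewer 6, reviewer 7, reviewer 8, reviewer 9} is {paper 1, paper 2, paper 3, paper 4, paper 5, paper 6, paper 7, paper 8, paper 9, paper 10, paper 11}, which has 11 elements.
Since |N(S)| = 11 ≥ |S| = 6, Hall's condition holds for this subset.

11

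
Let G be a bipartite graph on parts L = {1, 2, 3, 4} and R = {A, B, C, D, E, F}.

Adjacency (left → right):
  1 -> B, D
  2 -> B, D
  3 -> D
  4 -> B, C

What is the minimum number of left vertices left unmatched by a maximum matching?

For example, pair 1-D, 2-B, 4-C.
The set {1, 2, 3} has only 2 neighbours ({B, D}), so by Hall's theorem at most 3 of the 4 left vertices can be matched.
That matches 3 of the 4, leaving 1 unmatched; no matching can do better.

1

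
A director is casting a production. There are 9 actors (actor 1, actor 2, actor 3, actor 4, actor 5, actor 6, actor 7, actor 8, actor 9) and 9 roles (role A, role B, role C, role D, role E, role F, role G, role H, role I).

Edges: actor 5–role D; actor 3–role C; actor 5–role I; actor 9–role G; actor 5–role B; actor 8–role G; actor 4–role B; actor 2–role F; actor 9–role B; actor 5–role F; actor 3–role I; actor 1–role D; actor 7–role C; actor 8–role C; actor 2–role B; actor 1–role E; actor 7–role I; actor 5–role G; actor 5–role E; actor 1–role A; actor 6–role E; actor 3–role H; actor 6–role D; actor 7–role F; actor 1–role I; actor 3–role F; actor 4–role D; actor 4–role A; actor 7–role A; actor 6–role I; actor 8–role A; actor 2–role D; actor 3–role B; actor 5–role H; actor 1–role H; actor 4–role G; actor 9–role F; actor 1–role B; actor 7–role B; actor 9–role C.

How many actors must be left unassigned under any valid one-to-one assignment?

A valid assignment of size 9: actor 1–role I, actor 2–role D, actor 3–role F, actor 4–role B, actor 5–role H, actor 6–role E, actor 7–role C, actor 8–role A, actor 9–role G.
All 9 actors are matched, so no larger matching exists.
That matches 9 of the 9, leaving 0 unmatched; no matching can do better.

0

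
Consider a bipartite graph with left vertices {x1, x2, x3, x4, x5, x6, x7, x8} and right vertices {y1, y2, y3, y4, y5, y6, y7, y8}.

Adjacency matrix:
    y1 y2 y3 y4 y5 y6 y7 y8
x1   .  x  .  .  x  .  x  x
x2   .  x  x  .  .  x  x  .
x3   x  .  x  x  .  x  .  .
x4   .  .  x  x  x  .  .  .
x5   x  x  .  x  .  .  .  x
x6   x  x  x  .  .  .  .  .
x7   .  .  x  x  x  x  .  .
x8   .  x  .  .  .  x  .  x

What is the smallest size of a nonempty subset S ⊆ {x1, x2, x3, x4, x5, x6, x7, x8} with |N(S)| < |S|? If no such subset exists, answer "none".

none

A matching saturating every left vertex exists, for instance x1→y7, x2→y3, x3→y6, x4→y5, x5→y2, x6→y1, x7→y4, x8→y8.
By Hall's marriage theorem, this means |N(S)| ≥ |S| for every subset S, so no violating subset exists.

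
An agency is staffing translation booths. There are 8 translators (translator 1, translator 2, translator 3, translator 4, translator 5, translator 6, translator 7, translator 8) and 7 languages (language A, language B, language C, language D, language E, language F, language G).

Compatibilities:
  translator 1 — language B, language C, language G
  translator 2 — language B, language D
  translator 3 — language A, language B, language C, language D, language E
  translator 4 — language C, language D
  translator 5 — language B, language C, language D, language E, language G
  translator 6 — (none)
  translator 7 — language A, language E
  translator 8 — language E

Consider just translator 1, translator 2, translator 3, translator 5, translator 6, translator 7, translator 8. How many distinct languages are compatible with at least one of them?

6

The union of neighbours of {translator 1, translator 2, translator 3, translator 5, translator 6, translator 7, translator 8} is {language A, language B, language C, language D, language E, language G}, which has 6 elements.
Since |N(S)| = 6 < |S| = 7, Hall's condition fails for this subset.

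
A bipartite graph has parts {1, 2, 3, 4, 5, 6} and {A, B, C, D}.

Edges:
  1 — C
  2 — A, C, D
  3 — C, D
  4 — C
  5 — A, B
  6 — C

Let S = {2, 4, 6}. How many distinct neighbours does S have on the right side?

3

The union of neighbours of {2, 4, 6} is {A, C, D}, which has 3 elements.
Since |N(S)| = 3 ≥ |S| = 3, Hall's condition holds for this subset.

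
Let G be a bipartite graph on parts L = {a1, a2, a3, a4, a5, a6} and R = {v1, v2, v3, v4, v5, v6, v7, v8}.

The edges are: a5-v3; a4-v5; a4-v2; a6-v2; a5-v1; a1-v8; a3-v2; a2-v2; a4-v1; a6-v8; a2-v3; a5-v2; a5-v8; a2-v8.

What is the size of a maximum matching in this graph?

For example, pair a1→v8, a2→v3, a3→v2, a4→v5, a5→v1.
The set {a1, a3, a6} has only 2 neighbours ({v2, v8}), so by Hall's theorem at most 5 of the 6 left vertices can be matched.

5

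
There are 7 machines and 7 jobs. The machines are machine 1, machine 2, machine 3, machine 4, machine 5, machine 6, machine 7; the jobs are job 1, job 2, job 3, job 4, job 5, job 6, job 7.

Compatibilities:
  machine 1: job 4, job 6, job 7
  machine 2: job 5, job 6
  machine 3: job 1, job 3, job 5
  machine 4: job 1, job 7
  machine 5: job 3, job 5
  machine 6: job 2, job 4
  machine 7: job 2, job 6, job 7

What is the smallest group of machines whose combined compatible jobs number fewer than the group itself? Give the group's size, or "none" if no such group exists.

A matching saturating every machine exists, for instance machine 1→job 6, machine 2→job 5, machine 3→job 1, machine 4→job 7, machine 5→job 3, machine 6→job 4, machine 7→job 2.
By Hall's marriage theorem, this means |N(S)| ≥ |S| for every subset S, so no violating subset exists.

none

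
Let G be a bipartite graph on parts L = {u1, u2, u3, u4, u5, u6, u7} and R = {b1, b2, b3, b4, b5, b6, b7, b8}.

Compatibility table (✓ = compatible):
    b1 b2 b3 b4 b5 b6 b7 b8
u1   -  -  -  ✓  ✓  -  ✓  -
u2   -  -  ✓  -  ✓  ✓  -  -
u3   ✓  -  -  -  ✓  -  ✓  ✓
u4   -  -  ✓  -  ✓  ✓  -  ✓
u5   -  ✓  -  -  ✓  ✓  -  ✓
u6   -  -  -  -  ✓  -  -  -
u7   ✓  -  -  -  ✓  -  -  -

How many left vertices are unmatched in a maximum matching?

0

For example, pair u1–b4, u2–b6, u3–b7, u4–b3, u5–b8, u6–b5, u7–b1.
This saturates every left vertex, so 7 is the maximum.
That matches 7 of the 7, leaving 0 unmatched; no matching can do better.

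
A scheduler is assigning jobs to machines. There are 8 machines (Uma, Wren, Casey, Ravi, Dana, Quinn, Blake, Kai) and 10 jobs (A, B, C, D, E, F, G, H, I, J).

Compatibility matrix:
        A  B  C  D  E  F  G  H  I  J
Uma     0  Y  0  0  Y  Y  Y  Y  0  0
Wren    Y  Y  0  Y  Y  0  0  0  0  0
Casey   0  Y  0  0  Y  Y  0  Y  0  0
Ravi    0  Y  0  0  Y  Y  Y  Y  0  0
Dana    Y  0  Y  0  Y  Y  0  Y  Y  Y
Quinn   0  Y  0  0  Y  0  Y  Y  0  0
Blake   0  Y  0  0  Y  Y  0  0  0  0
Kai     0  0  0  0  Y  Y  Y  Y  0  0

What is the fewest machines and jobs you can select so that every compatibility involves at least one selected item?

A maximum matching has 7 edges (e.g. Uma–G, Wren–D, Casey–F, Ravi–H, Dana–J, Quinn–E, Blake–B).
By König's theorem the minimum vertex cover has the same size. One such cover is {Wren, Dana, B, E, F, G, H}.

7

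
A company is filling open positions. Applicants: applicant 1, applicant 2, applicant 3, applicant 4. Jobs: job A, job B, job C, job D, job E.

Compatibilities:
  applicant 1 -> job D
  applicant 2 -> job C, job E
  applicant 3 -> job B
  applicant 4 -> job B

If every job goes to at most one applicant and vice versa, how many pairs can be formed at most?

3

For example, pair applicant 1→job D, applicant 2→job E, applicant 3→job B.
The set {applicant 3, applicant 4} has only 1 neighbour ({job B}), so by Hall's theorem at most 3 of the 4 applicants can be matched.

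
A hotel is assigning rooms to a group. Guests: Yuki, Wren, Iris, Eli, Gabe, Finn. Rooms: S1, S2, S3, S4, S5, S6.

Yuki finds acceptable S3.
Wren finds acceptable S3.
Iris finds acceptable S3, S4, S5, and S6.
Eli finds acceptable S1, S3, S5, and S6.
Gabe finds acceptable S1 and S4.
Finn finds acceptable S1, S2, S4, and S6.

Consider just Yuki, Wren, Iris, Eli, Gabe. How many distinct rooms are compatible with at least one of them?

5

The union of neighbours of {Yuki, Wren, Iris, Eli, Gabe} is {S1, S3, S4, S5, S6}, which has 5 elements.
Since |N(S)| = 5 ≥ |S| = 5, Hall's condition holds for this subset.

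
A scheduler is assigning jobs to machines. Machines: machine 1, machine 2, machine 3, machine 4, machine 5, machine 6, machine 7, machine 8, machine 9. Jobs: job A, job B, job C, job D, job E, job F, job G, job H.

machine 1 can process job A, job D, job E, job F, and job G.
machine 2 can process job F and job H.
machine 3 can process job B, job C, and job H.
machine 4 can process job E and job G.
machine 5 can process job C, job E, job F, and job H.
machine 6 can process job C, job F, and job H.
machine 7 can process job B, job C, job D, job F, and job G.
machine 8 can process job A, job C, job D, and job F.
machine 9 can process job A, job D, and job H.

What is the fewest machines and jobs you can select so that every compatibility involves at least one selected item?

8

{job A, job B, job C, job D, job E, job F, job G, job H} is a vertex cover of size 8: every edge has an endpoint in this set.
No smaller cover exists because machine 1–job D, machine 2–job H, machine 3–job B, machine 4–job G, machine 5–job E, machine 6–job C, machine 7–job F, machine 8–job A is a matching of size 8, and a cover must include an endpoint of each of these disjoint edges (König's theorem).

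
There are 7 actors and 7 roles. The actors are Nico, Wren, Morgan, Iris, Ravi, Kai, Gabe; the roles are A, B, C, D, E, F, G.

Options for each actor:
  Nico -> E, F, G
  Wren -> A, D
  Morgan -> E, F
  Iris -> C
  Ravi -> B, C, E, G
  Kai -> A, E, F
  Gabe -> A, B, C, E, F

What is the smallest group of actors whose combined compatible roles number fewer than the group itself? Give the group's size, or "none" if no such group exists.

none

A matching saturating every actor exists, for instance Nico→G, Wren→D, Morgan→F, Iris→C, Ravi→B, Kai→E, Gabe→A.
By Hall's marriage theorem, this means |N(S)| ≥ |S| for every subset S, so no violating subset exists.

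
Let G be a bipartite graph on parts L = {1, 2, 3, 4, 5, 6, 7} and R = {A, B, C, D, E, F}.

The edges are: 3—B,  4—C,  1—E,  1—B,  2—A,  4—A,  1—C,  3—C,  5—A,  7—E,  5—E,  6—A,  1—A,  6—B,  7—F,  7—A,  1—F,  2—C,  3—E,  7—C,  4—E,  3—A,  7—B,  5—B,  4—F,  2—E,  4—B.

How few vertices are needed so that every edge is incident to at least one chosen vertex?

The 5 edges 1–A, 2–C, 3–E, 4–F, 5–B form a matching, so any vertex cover needs at least 5 vertices (one per matched edge).
Conversely {A, B, C, E, F} meets every edge and has exactly 5 vertices, so 5 is optimal.

5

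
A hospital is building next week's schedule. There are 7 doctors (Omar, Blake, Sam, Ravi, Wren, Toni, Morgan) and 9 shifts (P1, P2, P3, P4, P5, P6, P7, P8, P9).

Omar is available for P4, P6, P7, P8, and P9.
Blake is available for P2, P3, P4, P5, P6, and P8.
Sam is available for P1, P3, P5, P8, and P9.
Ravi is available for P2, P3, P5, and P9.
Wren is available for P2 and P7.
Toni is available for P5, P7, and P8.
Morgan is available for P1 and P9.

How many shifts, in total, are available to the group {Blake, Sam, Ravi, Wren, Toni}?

The union of neighbours of {Blake, Sam, Ravi, Wren, Toni} is {P1, P2, P3, P4, P5, P6, P7, P8, P9}, which has 9 elements.
Since |N(S)| = 9 ≥ |S| = 5, Hall's condition holds for this subset.

9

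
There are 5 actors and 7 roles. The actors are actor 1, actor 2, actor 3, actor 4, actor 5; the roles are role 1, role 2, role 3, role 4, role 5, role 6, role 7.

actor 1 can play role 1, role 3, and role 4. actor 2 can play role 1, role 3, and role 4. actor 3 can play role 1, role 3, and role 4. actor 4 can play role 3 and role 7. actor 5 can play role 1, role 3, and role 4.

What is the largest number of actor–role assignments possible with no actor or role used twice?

A valid assignment of size 4: actor 1–role 4, actor 2–role 1, actor 3–role 3, actor 4–role 7.
The set {actor 1, actor 2, actor 3, actor 5} has only 3 neighbours ({role 1, role 3, role 4}), so by Hall's theorem at most 4 of the 5 actors can be matched.

4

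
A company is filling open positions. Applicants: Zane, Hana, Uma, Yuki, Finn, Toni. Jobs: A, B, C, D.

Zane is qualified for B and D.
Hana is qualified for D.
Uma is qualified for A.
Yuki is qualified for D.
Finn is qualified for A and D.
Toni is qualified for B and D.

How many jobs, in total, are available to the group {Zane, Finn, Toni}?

3

The union of neighbours of {Zane, Finn, Toni} is {A, B, D}, which has 3 elements.
Since |N(S)| = 3 ≥ |S| = 3, Hall's condition holds for this subset.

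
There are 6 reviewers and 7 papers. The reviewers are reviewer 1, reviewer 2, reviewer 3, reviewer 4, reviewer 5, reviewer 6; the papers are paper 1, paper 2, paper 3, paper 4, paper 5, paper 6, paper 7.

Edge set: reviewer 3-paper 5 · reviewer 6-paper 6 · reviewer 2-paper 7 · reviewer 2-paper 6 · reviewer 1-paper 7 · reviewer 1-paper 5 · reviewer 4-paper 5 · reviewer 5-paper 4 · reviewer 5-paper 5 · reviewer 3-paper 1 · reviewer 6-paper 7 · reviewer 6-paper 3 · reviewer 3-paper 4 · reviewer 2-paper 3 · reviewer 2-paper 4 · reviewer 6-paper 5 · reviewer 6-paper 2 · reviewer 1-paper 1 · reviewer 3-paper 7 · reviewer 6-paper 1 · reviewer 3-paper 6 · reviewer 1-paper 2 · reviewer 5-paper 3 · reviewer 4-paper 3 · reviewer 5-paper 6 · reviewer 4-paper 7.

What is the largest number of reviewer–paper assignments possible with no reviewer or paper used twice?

6

One maximum matching: reviewer 1→paper 1, reviewer 2→paper 7, reviewer 3→paper 6, reviewer 4→paper 3, reviewer 5→paper 4, reviewer 6→paper 2.
This saturates every reviewer, so 6 is the maximum.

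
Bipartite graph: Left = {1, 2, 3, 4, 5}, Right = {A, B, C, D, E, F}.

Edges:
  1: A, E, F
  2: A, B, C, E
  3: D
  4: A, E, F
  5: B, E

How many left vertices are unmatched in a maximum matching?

One maximum matching: 1-A, 2-E, 3-D, 4-F, 5-B.
This saturates every left vertex, so 5 is the maximum.
That matches 5 of the 5, leaving 0 unmatched; no matching can do better.

0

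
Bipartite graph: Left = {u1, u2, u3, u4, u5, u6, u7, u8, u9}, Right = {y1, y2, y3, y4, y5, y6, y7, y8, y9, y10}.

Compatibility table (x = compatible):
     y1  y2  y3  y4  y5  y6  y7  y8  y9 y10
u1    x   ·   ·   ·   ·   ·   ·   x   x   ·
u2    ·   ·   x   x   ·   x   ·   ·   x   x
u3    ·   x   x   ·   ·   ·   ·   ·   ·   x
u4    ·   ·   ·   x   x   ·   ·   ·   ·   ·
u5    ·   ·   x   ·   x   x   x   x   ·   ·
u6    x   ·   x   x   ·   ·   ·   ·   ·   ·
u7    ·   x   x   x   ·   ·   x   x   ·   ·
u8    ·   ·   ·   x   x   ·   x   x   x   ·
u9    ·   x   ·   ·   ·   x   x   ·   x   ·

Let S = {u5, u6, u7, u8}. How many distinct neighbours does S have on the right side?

The union of neighbours of {u5, u6, u7, u8} is {y1, y2, y3, y4, y5, y6, y7, y8, y9}, which has 9 elements.
Since |N(S)| = 9 ≥ |S| = 4, Hall's condition holds for this subset.

9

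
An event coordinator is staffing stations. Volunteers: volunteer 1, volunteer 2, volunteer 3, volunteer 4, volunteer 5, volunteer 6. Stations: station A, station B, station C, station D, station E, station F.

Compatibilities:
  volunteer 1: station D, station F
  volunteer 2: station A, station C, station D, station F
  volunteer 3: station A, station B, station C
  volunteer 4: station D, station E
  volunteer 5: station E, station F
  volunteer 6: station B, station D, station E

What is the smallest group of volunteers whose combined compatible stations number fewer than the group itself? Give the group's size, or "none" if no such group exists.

A matching saturating every volunteer exists, for instance volunteer 1→station D, volunteer 2→station A, volunteer 3→station C, volunteer 4→station E, volunteer 5→station F, volunteer 6→station B.
By Hall's marriage theorem, this means |N(S)| ≥ |S| for every subset S, so no violating subset exists.

none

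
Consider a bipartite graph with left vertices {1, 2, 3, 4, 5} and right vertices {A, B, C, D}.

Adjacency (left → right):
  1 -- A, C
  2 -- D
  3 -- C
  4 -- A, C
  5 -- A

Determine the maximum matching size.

One maximum matching: 1-A, 2-D, 3-C.
The set {1, 3, 4, 5} has only 2 neighbours ({A, C}), so by Hall's theorem at most 3 of the 5 left vertices can be matched.

3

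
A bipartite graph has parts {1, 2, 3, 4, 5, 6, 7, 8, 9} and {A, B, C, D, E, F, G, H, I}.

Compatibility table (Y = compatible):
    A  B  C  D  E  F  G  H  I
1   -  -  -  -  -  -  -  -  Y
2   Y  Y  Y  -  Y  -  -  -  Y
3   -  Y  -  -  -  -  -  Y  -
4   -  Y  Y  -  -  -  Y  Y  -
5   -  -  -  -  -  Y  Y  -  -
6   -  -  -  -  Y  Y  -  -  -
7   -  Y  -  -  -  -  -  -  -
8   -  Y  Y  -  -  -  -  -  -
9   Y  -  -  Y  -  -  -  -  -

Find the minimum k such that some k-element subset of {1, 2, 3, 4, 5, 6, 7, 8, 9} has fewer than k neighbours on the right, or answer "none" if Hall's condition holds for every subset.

none

A matching saturating every left vertex exists, for instance 1→I, 2→A, 3→H, 4→G, 5→F, 6→E, 7→B, 8→C, 9→D.
By Hall's marriage theorem, this means |N(S)| ≥ |S| for every subset S, so no violating subset exists.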